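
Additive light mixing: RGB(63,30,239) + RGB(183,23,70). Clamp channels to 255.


Additive: each channel = min(255, C₁+C₂)
R: 63+183 = 246 → 246
G: 30+23 = 53 → 53
B: 239+70 = 309 → 255
= RGB(246, 53, 255)


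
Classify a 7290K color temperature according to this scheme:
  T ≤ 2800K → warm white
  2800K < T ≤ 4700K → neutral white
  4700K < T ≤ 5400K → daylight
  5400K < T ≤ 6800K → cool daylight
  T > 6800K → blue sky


Temperature: 7290K
7290K > 6800K → blue sky
Classification: blue sky


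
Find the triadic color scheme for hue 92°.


Triadic: equally spaced at 120° intervals
H1 = 92°
H2 = (92 + 120) mod 360 = 212°
H3 = (92 + 240) mod 360 = 332°
Triadic = 92°, 212°, 332°


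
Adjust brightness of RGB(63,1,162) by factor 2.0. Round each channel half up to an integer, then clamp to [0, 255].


Multiply each channel by 2.0, round half up, clamp to [0, 255]
R: 63×2.0 = 126
G: 1×2.0 = 2
B: 162×2.0 = 324 → clamp → 255
= RGB(126, 2, 255)


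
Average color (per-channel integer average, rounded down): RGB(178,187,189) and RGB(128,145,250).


Midpoint: each channel = ⌊(C₁+C₂)/2⌋
R: ⌊(178+128)/2⌋ = 153
G: ⌊(187+145)/2⌋ = 166
B: ⌊(189+250)/2⌋ = 219
= RGB(153, 166, 219)


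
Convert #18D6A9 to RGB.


18 → 24 (R)
D6 → 214 (G)
A9 → 169 (B)
= RGB(24, 214, 169)


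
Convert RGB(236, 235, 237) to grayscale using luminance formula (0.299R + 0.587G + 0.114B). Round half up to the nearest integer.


Gray = 0.299×R + 0.587×G + 0.114×B
Gray = 0.299×236 + 0.587×235 + 0.114×237
Gray = 70.564 + 137.945 + 27.018
Gray = 235.527 → round half up → 236
Gray = 236


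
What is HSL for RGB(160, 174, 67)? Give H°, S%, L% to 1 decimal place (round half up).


Normalize: R'=160/255≈0.6275, G'=174/255≈0.6824, B'=67/255≈0.2627
Max=174/255, Min=67/255, Δ=Max-Min=107/255
L = (Max+Min)/2 = (174+67)/510 = 241/510 = 0.47254… → L = 47.3%
L ≤ 0.5 → S = Δ/(Max+Min) = 107/(174+67) = 107/241 = 0.44398… → S = 44.4%
(the 1/255 factors cancel in S and H, so raw channel differences can be used)
Max is G' → H = 60 × ((B-R)/Δ + 2) = 60 × ((67-160)/107 + 2)
  -93/107 + 2 = -0.8691… + 2 = 1.1308…
  H = 60 × 1.1308… = 67.850…° → H = 67.9°
= HSL(67.9°, 44.4%, 47.3%)


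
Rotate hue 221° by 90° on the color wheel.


New hue = (H + rotation) mod 360
New hue = (221 + 90) mod 360
= 311 mod 360
= 311°


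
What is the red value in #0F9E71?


Color: #0F9E71
R = 0F = 15
G = 9E = 158
B = 71 = 113
Red = 15


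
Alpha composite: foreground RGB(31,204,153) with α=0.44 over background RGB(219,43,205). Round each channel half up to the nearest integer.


C = α×F + (1-α)×B, with 1-α = 0.56
R: 0.44×31 + 0.56×219 = 13.64 + 122.64 = 136.28 → 136
G: 0.44×204 + 0.56×43 = 89.76 + 24.08 = 113.84 → 114
B: 0.44×153 + 0.56×205 = 67.32 + 114.80 = 182.12 → 182
= RGB(136, 114, 182)


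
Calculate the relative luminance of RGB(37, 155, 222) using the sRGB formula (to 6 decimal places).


Linearize each channel (sRGB transfer function): c = v/255; c_lin = c/12.92 if c ≤ 0.04045, else ((c+0.055)/1.055)^2.4
  R: 37/255 ≈ 0.145098 > 0.04045 → ((0.145098+0.055)/1.055)^2.4 ≈ 0.018500
  G: 155/255 ≈ 0.607843 > 0.04045 → ((0.607843+0.055)/1.055)^2.4 ≈ 0.327778
  B: 222/255 ≈ 0.870588 > 0.04045 → ((0.870588+0.055)/1.055)^2.4 ≈ 0.730461
R_lin = 0.018500, G_lin = 0.327778, B_lin = 0.730461
L = 0.2126×R + 0.7152×G + 0.0722×B
L = 0.2126×0.018500 + 0.7152×0.327778 + 0.0722×0.730461
L ≈ 0.291099


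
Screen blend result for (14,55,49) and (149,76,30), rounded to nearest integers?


Screen: C = 255 - (255-A)×(255-B)/255, rounded to nearest integer
R: 255 - (255-14)×(255-149)/255 = 255 - 25546/255 ≈ 255 - 100.180 = 154.820 → 155
G: 255 - (255-55)×(255-76)/255 = 255 - 35800/255 ≈ 255 - 140.392 = 114.608 → 115
B: 255 - (255-49)×(255-30)/255 = 255 - 46350/255 ≈ 255 - 181.765 = 73.235 → 73
= RGB(155, 115, 73)


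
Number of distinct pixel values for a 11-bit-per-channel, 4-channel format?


Total bits = 11 bits/channel × 4 channels = 44 bits
Distinct pixel values = 2^44
= 17,592,186,044,416 pixel values


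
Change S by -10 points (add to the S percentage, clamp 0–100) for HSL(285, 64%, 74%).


Original S = 64%
Adjustment = -10 percentage points
New S = 64 + (-10) = 54
Clamp to [0, 100] → 54
= HSL(285°, 54%, 74%)


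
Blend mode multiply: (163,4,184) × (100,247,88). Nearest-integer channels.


Multiply: C = A×B/255, rounded to nearest integer
R: 163×100/255 = 16300/255 ≈ 63.922 → 64
G: 4×247/255 = 988/255 ≈ 3.875 → 4
B: 184×88/255 = 16192/255 ≈ 63.498 → 63
= RGB(64, 4, 63)


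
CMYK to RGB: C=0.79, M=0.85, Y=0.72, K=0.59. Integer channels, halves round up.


R = 255 × (1-C) × (1-K) = 255 × 0.21 × 0.41 = 21.9555 → 22
G = 255 × (1-M) × (1-K) = 255 × 0.15 × 0.41 = 15.6825 → 16
B = 255 × (1-Y) × (1-K) = 255 × 0.28 × 0.41 = 29.274 → 29
= RGB(22, 16, 29)


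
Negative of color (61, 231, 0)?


Invert: (255-R, 255-G, 255-B)
R: 255-61 = 194
G: 255-231 = 24
B: 255-0 = 255
= RGB(194, 24, 255)


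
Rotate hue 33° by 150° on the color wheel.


New hue = (H + rotation) mod 360
New hue = (33 + 150) mod 360
= 183 mod 360
= 183°


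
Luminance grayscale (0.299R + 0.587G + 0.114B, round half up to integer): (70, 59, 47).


Gray = 0.299×R + 0.587×G + 0.114×B
Gray = 0.299×70 + 0.587×59 + 0.114×47
Gray = 20.930 + 34.633 + 5.358
Gray = 60.921 → round half up → 61
Gray = 61


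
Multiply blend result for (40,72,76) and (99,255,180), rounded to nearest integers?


Multiply: C = A×B/255, rounded to nearest integer
R: 40×99/255 = 3960/255 ≈ 15.529 → 16
G: 72×255/255 = 18360/255 ≈ 72.000 → 72
B: 76×180/255 = 13680/255 ≈ 53.647 → 54
= RGB(16, 72, 54)


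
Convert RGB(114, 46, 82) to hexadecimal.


R = 114 → 72 (hex)
G = 46 → 2E (hex)
B = 82 → 52 (hex)
Hex = #722E52


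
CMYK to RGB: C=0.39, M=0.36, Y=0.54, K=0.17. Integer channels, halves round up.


R = 255 × (1-C) × (1-K) = 255 × 0.61 × 0.83 = 129.1065 → 129
G = 255 × (1-M) × (1-K) = 255 × 0.64 × 0.83 = 135.456 → 135
B = 255 × (1-Y) × (1-K) = 255 × 0.46 × 0.83 = 97.359 → 97
= RGB(129, 135, 97)


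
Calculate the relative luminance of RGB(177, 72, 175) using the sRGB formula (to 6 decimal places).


Linearize each channel (sRGB transfer function): c = v/255; c_lin = c/12.92 if c ≤ 0.04045, else ((c+0.055)/1.055)^2.4
  R: 177/255 ≈ 0.694118 > 0.04045 → ((0.694118+0.055)/1.055)^2.4 ≈ 0.439657
  G: 72/255 ≈ 0.282353 > 0.04045 → ((0.282353+0.055)/1.055)^2.4 ≈ 0.064803
  B: 175/255 ≈ 0.686275 > 0.04045 → ((0.686275+0.055)/1.055)^2.4 ≈ 0.428690
R_lin = 0.439657, G_lin = 0.064803, B_lin = 0.428690
L = 0.2126×R + 0.7152×G + 0.0722×B
L = 0.2126×0.439657 + 0.7152×0.064803 + 0.0722×0.428690
L ≈ 0.170770


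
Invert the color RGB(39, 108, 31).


Invert: (255-R, 255-G, 255-B)
R: 255-39 = 216
G: 255-108 = 147
B: 255-31 = 224
= RGB(216, 147, 224)


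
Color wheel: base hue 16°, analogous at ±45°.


Base hue: 16°
Left analog: (16 - 45) mod 360 = 331°
Right analog: (16 + 45) mod 360 = 61°
Analogous hues = 331° and 61°


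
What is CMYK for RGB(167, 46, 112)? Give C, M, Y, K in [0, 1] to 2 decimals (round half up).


R'=167/255≈0.6549, G'=46/255≈0.1804, B'=112/255≈0.4392
K = 1 - max(R',G',B') = 1 - 167/255 = 88/255 = 0.34509… → 0.35
(1-R'-K)/(1-K) simplifies to (max-R)/max with max = 167:
C = (167-167)/167 = 0/167 = 0 → 0.00
M = (167-46)/167 = 121/167 = 0.72455… → 0.72
Y = (167-112)/167 = 55/167 = 0.32934… → 0.33
= CMYK(0.00, 0.72, 0.33, 0.35)


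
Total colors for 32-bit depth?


Colors = 2^bits = 2^32
= 4,294,967,296 colors


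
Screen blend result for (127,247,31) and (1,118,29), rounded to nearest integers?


Screen: C = 255 - (255-A)×(255-B)/255, rounded to nearest integer
R: 255 - (255-127)×(255-1)/255 = 255 - 32512/255 ≈ 255 - 127.498 = 127.502 → 128
G: 255 - (255-247)×(255-118)/255 = 255 - 1096/255 ≈ 255 - 4.298 = 250.702 → 251
B: 255 - (255-31)×(255-29)/255 = 255 - 50624/255 ≈ 255 - 198.525 = 56.475 → 56
= RGB(128, 251, 56)


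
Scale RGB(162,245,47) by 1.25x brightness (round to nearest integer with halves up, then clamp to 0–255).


Multiply each channel by 1.25, round half up, clamp to [0, 255]
R: 162×1.25 = 202.5 → round → 203
G: 245×1.25 = 306.25 → round → 306 → clamp → 255
B: 47×1.25 = 58.75 → round → 59
= RGB(203, 255, 59)


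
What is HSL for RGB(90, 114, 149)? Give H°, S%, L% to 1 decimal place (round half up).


Normalize: R'=90/255≈0.3529, G'=114/255≈0.4471, B'=149/255≈0.5843
Max=149/255, Min=90/255, Δ=Max-Min=59/255
L = (Max+Min)/2 = (149+90)/510 = 239/510 = 0.46862… → L = 46.9%
L ≤ 0.5 → S = Δ/(Max+Min) = 59/(149+90) = 59/239 = 0.24686… → S = 24.7%
(the 1/255 factors cancel in S and H, so raw channel differences can be used)
Max is B' → H = 60 × ((R-G)/Δ + 4) = 60 × ((90-114)/59 + 4)
  -24/59 + 4 = -0.4067… + 4 = 3.5932…
  H = 60 × 3.5932… = 215.593…° → H = 215.6°
= HSL(215.6°, 24.7%, 46.9%)


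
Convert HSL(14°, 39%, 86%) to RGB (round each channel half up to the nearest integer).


H=14°, S=0.39, L=0.86
C = (1-|2L-1|)×S = (1-|0.72|)×0.39 = 0.1092
H' = H/60 = 14/60 ≈ 0.2333; X = C×(1-|H' mod 2 - 1|) = 0.02548
m = L - C/2 = 0.86 - 0.0546 = 0.8054
Sector ⌊H'⌋ = 0 → (R',G',B') = (0.1092, 0.02548, 0.0)
RGB = ((R'+m)×255, (G'+m)×255, (B'+m)×255) = (233.223, 211.8744, 205.377)
Round half up → RGB(233, 212, 205)


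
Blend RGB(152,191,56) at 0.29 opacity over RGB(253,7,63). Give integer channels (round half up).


C = α×F + (1-α)×B, with 1-α = 0.71
R: 0.29×152 + 0.71×253 = 44.08 + 179.63 = 223.71 → 224
G: 0.29×191 + 0.71×7 = 55.39 + 4.97 = 60.36 → 60
B: 0.29×56 + 0.71×63 = 16.24 + 44.73 = 60.97 → 61
= RGB(224, 60, 61)


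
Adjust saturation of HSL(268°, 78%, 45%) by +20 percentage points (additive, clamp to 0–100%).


Original S = 78%
Adjustment = +20 percentage points
New S = 78 + (20) = 98
Clamp to [0, 100] → 98
= HSL(268°, 98%, 45%)


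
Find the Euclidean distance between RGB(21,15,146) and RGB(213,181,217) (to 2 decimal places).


d = √[(R₁-R₂)² + (G₁-G₂)² + (B₁-B₂)²]
d = √[(21-213)² + (15-181)² + (146-217)²]
d = √[36864 + 27556 + 5041]
d = √69461
d ≈ 263.55


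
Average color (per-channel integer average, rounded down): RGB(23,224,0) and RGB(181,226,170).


Midpoint: each channel = ⌊(C₁+C₂)/2⌋
R: ⌊(23+181)/2⌋ = 102
G: ⌊(224+226)/2⌋ = 225
B: ⌊(0+170)/2⌋ = 85
= RGB(102, 225, 85)


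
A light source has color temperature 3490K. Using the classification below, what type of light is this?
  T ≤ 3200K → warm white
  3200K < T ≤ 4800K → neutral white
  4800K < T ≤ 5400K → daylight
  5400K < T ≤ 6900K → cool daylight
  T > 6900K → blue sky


Temperature: 3490K
3200K < 3490K ≤ 4800K → neutral white
Classification: neutral white


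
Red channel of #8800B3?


Color: #8800B3
R = 88 = 136
G = 00 = 0
B = B3 = 179
Red = 136


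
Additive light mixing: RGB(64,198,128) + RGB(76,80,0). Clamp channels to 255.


Additive: each channel = min(255, C₁+C₂)
R: 64+76 = 140 → 140
G: 198+80 = 278 → 255
B: 128+0 = 128 → 128
= RGB(140, 255, 128)


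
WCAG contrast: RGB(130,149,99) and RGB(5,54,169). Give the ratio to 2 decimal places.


Linearize each sRGB channel c=v/255: c/12.92 if c ≤ 0.04045 else ((c+0.055)/1.055)^2.4
L = 0.2126×R_lin + 0.7152×G_lin + 0.0722×B_lin
Color 1 (130,149,99):
  R=130: 130/255≈0.5098 > 0.04045 → ((0.5098+0.055)/1.055)^2.4 ≈ 0.22323
  G=149: 149/255≈0.5843 > 0.04045 → ((0.5843+0.055)/1.055)^2.4 ≈ 0.30054
  B=99: 99/255≈0.3882 > 0.04045 → ((0.3882+0.055)/1.055)^2.4 ≈ 0.12477
  L1 = 0.2126×0.22323 + 0.7152×0.30054 + 0.0722×0.12477 ≈ 0.27142
Color 2 (5,54,169):
  R=5: 5/255≈0.0196 ≤ 0.04045 → 0.0196/12.92 ≈ 0.00152
  G=54: 54/255≈0.2118 > 0.04045 → ((0.2118+0.055)/1.055)^2.4 ≈ 0.03689
  B=169: 169/255≈0.6627 > 0.04045 → ((0.6627+0.055)/1.055)^2.4 ≈ 0.39676
  L2 = 0.2126×0.00152 + 0.7152×0.03689 + 0.0722×0.39676 ≈ 0.05535
Lighter = 0.27142, Darker = 0.05535
Ratio = (L_lighter + 0.05) / (L_darker + 0.05)
Ratio = (0.27142 + 0.05) / (0.05535 + 0.05) = 0.32142 / 0.10535 ≈ 3.0509
Ratio ≈ 3.05:1


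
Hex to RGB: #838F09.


83 → 131 (R)
8F → 143 (G)
09 → 9 (B)
= RGB(131, 143, 9)


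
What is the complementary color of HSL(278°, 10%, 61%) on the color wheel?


Complement = opposite side of color wheel = hue + 180°
H' = (278 + 180) mod 360 = 98°
S and L unchanged.
= HSL(98°, 10%, 61%)


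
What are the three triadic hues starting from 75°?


Triadic: equally spaced at 120° intervals
H1 = 75°
H2 = (75 + 120) mod 360 = 195°
H3 = (75 + 240) mod 360 = 315°
Triadic = 75°, 195°, 315°


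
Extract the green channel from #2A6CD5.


Color: #2A6CD5
R = 2A = 42
G = 6C = 108
B = D5 = 213
Green = 108


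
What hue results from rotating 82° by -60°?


New hue = (H + rotation) mod 360
New hue = (82 -60) mod 360
= 22 mod 360
= 22°


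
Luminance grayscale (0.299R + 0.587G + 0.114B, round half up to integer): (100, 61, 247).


Gray = 0.299×R + 0.587×G + 0.114×B
Gray = 0.299×100 + 0.587×61 + 0.114×247
Gray = 29.900 + 35.807 + 28.158
Gray = 93.865 → round half up → 94
Gray = 94


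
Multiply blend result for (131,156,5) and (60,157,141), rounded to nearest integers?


Multiply: C = A×B/255, rounded to nearest integer
R: 131×60/255 = 7860/255 ≈ 30.824 → 31
G: 156×157/255 = 24492/255 ≈ 96.047 → 96
B: 5×141/255 = 705/255 ≈ 2.765 → 3
= RGB(31, 96, 3)


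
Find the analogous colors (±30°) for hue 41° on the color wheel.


Base hue: 41°
Left analog: (41 - 30) mod 360 = 11°
Right analog: (41 + 30) mod 360 = 71°
Analogous hues = 11° and 71°


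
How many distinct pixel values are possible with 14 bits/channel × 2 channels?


Total bits = 14 bits/channel × 2 channels = 28 bits
Distinct pixel values = 2^28
= 268,435,456 pixel values


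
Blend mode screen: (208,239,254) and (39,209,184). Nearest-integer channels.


Screen: C = 255 - (255-A)×(255-B)/255, rounded to nearest integer
R: 255 - (255-208)×(255-39)/255 = 255 - 10152/255 ≈ 255 - 39.812 = 215.188 → 215
G: 255 - (255-239)×(255-209)/255 = 255 - 736/255 ≈ 255 - 2.886 = 252.114 → 252
B: 255 - (255-254)×(255-184)/255 = 255 - 71/255 ≈ 255 - 0.278 = 254.722 → 255
= RGB(215, 252, 255)


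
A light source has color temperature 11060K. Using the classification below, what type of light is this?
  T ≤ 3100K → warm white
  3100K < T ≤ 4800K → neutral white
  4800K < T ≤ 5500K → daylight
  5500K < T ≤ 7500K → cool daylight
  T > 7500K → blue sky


Temperature: 11060K
11060K > 7500K → blue sky
Classification: blue sky


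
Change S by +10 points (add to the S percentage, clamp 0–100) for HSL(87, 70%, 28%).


Original S = 70%
Adjustment = +10 percentage points
New S = 70 + (10) = 80
Clamp to [0, 100] → 80
= HSL(87°, 80%, 28%)


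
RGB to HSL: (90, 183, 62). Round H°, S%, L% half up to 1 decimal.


Normalize: R'=90/255≈0.3529, G'=183/255≈0.7176, B'=62/255≈0.2431
Max=183/255, Min=62/255, Δ=Max-Min=121/255
L = (Max+Min)/2 = (183+62)/510 = 245/510 = 0.48039… → L = 48.0%
L ≤ 0.5 → S = Δ/(Max+Min) = 121/(183+62) = 121/245 = 0.49387… → S = 49.4%
(the 1/255 factors cancel in S and H, so raw channel differences can be used)
Max is G' → H = 60 × ((B-R)/Δ + 2) = 60 × ((62-90)/121 + 2)
  -28/121 + 2 = -0.2314… + 2 = 1.7685…
  H = 60 × 1.7685… = 106.115…° → H = 106.1°
= HSL(106.1°, 49.4%, 48.0%)


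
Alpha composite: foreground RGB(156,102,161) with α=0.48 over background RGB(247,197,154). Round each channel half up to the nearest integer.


C = α×F + (1-α)×B, with 1-α = 0.52
R: 0.48×156 + 0.52×247 = 74.88 + 128.44 = 203.32 → 203
G: 0.48×102 + 0.52×197 = 48.96 + 102.44 = 151.40 → 151
B: 0.48×161 + 0.52×154 = 77.28 + 80.08 = 157.36 → 157
= RGB(203, 151, 157)


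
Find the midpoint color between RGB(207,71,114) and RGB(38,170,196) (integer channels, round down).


Midpoint: each channel = ⌊(C₁+C₂)/2⌋
R: ⌊(207+38)/2⌋ = 122
G: ⌊(71+170)/2⌋ = 120
B: ⌊(114+196)/2⌋ = 155
= RGB(122, 120, 155)


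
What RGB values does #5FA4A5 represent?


5F → 95 (R)
A4 → 164 (G)
A5 → 165 (B)
= RGB(95, 164, 165)


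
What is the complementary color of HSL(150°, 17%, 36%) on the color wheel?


Complement = opposite side of color wheel = hue + 180°
H' = (150 + 180) mod 360 = 330°
S and L unchanged.
= HSL(330°, 17%, 36%)


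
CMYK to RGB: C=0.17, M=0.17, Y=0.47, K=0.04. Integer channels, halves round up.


R = 255 × (1-C) × (1-K) = 255 × 0.83 × 0.96 = 203.184 → 203
G = 255 × (1-M) × (1-K) = 255 × 0.83 × 0.96 = 203.184 → 203
B = 255 × (1-Y) × (1-K) = 255 × 0.53 × 0.96 = 129.744 → 130
= RGB(203, 203, 130)


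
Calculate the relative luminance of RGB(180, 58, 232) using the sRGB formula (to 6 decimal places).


Linearize each channel (sRGB transfer function): c = v/255; c_lin = c/12.92 if c ≤ 0.04045, else ((c+0.055)/1.055)^2.4
  R: 180/255 ≈ 0.705882 > 0.04045 → ((0.705882+0.055)/1.055)^2.4 ≈ 0.456411
  G: 58/255 ≈ 0.227451 > 0.04045 → ((0.227451+0.055)/1.055)^2.4 ≈ 0.042311
  B: 232/255 ≈ 0.909804 > 0.04045 → ((0.909804+0.055)/1.055)^2.4 ≈ 0.806952
R_lin = 0.456411, G_lin = 0.042311, B_lin = 0.806952
L = 0.2126×R + 0.7152×G + 0.0722×B
L = 0.2126×0.456411 + 0.7152×0.042311 + 0.0722×0.806952
L ≈ 0.185556


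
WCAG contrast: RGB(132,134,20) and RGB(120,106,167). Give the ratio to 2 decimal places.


Linearize each sRGB channel c=v/255: c/12.92 if c ≤ 0.04045 else ((c+0.055)/1.055)^2.4
L = 0.2126×R_lin + 0.7152×G_lin + 0.0722×B_lin
Color 1 (132,134,20):
  R=132: 132/255≈0.5176 > 0.04045 → ((0.5176+0.055)/1.055)^2.4 ≈ 0.23074
  G=134: 134/255≈0.5255 > 0.04045 → ((0.5255+0.055)/1.055)^2.4 ≈ 0.23840
  B=20: 20/255≈0.0784 > 0.04045 → ((0.0784+0.055)/1.055)^2.4 ≈ 0.00700
  L1 = 0.2126×0.23074 + 0.7152×0.23840 + 0.0722×0.00700 ≈ 0.22006
Color 2 (120,106,167):
  R=120: 120/255≈0.4706 > 0.04045 → ((0.4706+0.055)/1.055)^2.4 ≈ 0.18782
  G=106: 106/255≈0.4157 > 0.04045 → ((0.4157+0.055)/1.055)^2.4 ≈ 0.14413
  B=167: 167/255≈0.6549 > 0.04045 → ((0.6549+0.055)/1.055)^2.4 ≈ 0.38643
  L2 = 0.2126×0.18782 + 0.7152×0.14413 + 0.0722×0.38643 ≈ 0.17091
Lighter = 0.22006, Darker = 0.17091
Ratio = (L_lighter + 0.05) / (L_darker + 0.05)
Ratio = (0.22006 + 0.05) / (0.17091 + 0.05) = 0.27006 / 0.22091 ≈ 1.2225
Ratio ≈ 1.22:1


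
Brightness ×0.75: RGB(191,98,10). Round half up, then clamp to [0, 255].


Multiply each channel by 0.75, round half up, clamp to [0, 255]
R: 191×0.75 = 143.25 → round → 143
G: 98×0.75 = 73.5 → round → 74
B: 10×0.75 = 7.5 → round → 8
= RGB(143, 74, 8)


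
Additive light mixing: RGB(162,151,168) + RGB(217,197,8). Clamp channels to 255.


Additive: each channel = min(255, C₁+C₂)
R: 162+217 = 379 → 255
G: 151+197 = 348 → 255
B: 168+8 = 176 → 176
= RGB(255, 255, 176)


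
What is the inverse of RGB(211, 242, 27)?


Invert: (255-R, 255-G, 255-B)
R: 255-211 = 44
G: 255-242 = 13
B: 255-27 = 228
= RGB(44, 13, 228)


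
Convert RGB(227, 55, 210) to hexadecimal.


R = 227 → E3 (hex)
G = 55 → 37 (hex)
B = 210 → D2 (hex)
Hex = #E337D2


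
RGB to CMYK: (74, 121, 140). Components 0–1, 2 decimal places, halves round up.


R'=74/255≈0.2902, G'=121/255≈0.4745, B'=140/255≈0.5490
K = 1 - max(R',G',B') = 1 - 140/255 = 115/255 = 0.45098… → 0.45
(1-R'-K)/(1-K) simplifies to (max-R)/max with max = 140:
C = (140-74)/140 = 66/140 = 0.47142… → 0.47
M = (140-121)/140 = 19/140 = 0.13571… → 0.14
Y = (140-140)/140 = 0/140 = 0 → 0.00
= CMYK(0.47, 0.14, 0.00, 0.45)


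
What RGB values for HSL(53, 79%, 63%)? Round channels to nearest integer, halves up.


H=53°, S=0.79, L=0.63
C = (1-|2L-1|)×S = (1-|0.26|)×0.79 = 0.5846
H' = H/60 = 53/60 ≈ 0.8833; X = C×(1-|H' mod 2 - 1|) ≈ 0.5164
m = L - C/2 = 0.63 - 0.2923 = 0.3377
Sector ⌊H'⌋ = 0 → (R',G',B') = (0.5846, ≈0.5164, 0.0)
RGB = ((R'+m)×255, (G'+m)×255, (B'+m)×255) = (235.1865, 217.79465, 86.1135)
Round half up → RGB(235, 218, 86)


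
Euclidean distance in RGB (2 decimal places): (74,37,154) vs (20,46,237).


d = √[(R₁-R₂)² + (G₁-G₂)² + (B₁-B₂)²]
d = √[(74-20)² + (37-46)² + (154-237)²]
d = √[2916 + 81 + 6889]
d = √9886
d ≈ 99.43


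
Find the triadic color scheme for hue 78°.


Triadic: equally spaced at 120° intervals
H1 = 78°
H2 = (78 + 120) mod 360 = 198°
H3 = (78 + 240) mod 360 = 318°
Triadic = 78°, 198°, 318°


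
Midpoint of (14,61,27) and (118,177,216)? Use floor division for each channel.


Midpoint: each channel = ⌊(C₁+C₂)/2⌋
R: ⌊(14+118)/2⌋ = 66
G: ⌊(61+177)/2⌋ = 119
B: ⌊(27+216)/2⌋ = 121
= RGB(66, 119, 121)


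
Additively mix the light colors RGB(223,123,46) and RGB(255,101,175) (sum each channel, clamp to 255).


Additive: each channel = min(255, C₁+C₂)
R: 223+255 = 478 → 255
G: 123+101 = 224 → 224
B: 46+175 = 221 → 221
= RGB(255, 224, 221)


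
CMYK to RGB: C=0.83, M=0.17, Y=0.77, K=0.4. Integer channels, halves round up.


R = 255 × (1-C) × (1-K) = 255 × 0.17 × 0.60 = 26.01 → 26
G = 255 × (1-M) × (1-K) = 255 × 0.83 × 0.60 = 126.99 → 127
B = 255 × (1-Y) × (1-K) = 255 × 0.23 × 0.60 = 35.19 → 35
= RGB(26, 127, 35)


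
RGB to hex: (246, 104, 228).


R = 246 → F6 (hex)
G = 104 → 68 (hex)
B = 228 → E4 (hex)
Hex = #F668E4


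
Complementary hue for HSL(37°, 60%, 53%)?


Complement = opposite side of color wheel = hue + 180°
H' = (37 + 180) mod 360 = 217°
S and L unchanged.
= HSL(217°, 60%, 53%)


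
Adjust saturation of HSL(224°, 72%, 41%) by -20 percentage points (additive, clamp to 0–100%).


Original S = 72%
Adjustment = -20 percentage points
New S = 72 + (-20) = 52
Clamp to [0, 100] → 52
= HSL(224°, 52%, 41%)


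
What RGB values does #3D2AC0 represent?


3D → 61 (R)
2A → 42 (G)
C0 → 192 (B)
= RGB(61, 42, 192)


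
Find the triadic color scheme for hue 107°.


Triadic: equally spaced at 120° intervals
H1 = 107°
H2 = (107 + 120) mod 360 = 227°
H3 = (107 + 240) mod 360 = 347°
Triadic = 107°, 227°, 347°


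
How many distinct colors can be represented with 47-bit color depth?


Colors = 2^bits = 2^47
= 140,737,488,355,328 colors


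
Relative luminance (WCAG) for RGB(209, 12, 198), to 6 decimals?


Linearize each channel (sRGB transfer function): c = v/255; c_lin = c/12.92 if c ≤ 0.04045, else ((c+0.055)/1.055)^2.4
  R: 209/255 ≈ 0.819608 > 0.04045 → ((0.819608+0.055)/1.055)^2.4 ≈ 0.637597
  G: 12/255 ≈ 0.047059 > 0.04045 → ((0.047059+0.055)/1.055)^2.4 ≈ 0.003677
  B: 198/255 ≈ 0.776471 > 0.04045 → ((0.776471+0.055)/1.055)^2.4 ≈ 0.564712
R_lin = 0.637597, G_lin = 0.003677, B_lin = 0.564712
L = 0.2126×R + 0.7152×G + 0.0722×B
L = 0.2126×0.637597 + 0.7152×0.003677 + 0.0722×0.564712
L ≈ 0.178955


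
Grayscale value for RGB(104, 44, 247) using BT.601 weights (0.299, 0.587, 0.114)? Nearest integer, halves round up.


Gray = 0.299×R + 0.587×G + 0.114×B
Gray = 0.299×104 + 0.587×44 + 0.114×247
Gray = 31.096 + 25.828 + 28.158
Gray = 85.082 → round half up → 85
Gray = 85


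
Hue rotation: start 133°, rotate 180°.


New hue = (H + rotation) mod 360
New hue = (133 + 180) mod 360
= 313 mod 360
= 313°


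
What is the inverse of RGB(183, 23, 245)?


Invert: (255-R, 255-G, 255-B)
R: 255-183 = 72
G: 255-23 = 232
B: 255-245 = 10
= RGB(72, 232, 10)


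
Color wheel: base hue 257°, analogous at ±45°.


Base hue: 257°
Left analog: (257 - 45) mod 360 = 212°
Right analog: (257 + 45) mod 360 = 302°
Analogous hues = 212° and 302°


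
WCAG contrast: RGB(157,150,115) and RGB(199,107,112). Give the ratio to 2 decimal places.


Linearize each sRGB channel c=v/255: c/12.92 if c ≤ 0.04045 else ((c+0.055)/1.055)^2.4
L = 0.2126×R_lin + 0.7152×G_lin + 0.0722×B_lin
Color 1 (157,150,115):
  R=157: 157/255≈0.6157 > 0.04045 → ((0.6157+0.055)/1.055)^2.4 ≈ 0.33716
  G=150: 150/255≈0.5882 > 0.04045 → ((0.5882+0.055)/1.055)^2.4 ≈ 0.30499
  B=115: 115/255≈0.4510 > 0.04045 → ((0.4510+0.055)/1.055)^2.4 ≈ 0.17144
  L1 = 0.2126×0.33716 + 0.7152×0.30499 + 0.0722×0.17144 ≈ 0.30219
Color 2 (199,107,112):
  R=199: 199/255≈0.7804 > 0.04045 → ((0.7804+0.055)/1.055)^2.4 ≈ 0.57112
  G=107: 107/255≈0.4196 > 0.04045 → ((0.4196+0.055)/1.055)^2.4 ≈ 0.14703
  B=112: 112/255≈0.4392 > 0.04045 → ((0.4392+0.055)/1.055)^2.4 ≈ 0.16203
  L2 = 0.2126×0.57112 + 0.7152×0.14703 + 0.0722×0.16203 ≈ 0.23827
Lighter = 0.30219, Darker = 0.23827
Ratio = (L_lighter + 0.05) / (L_darker + 0.05)
Ratio = (0.30219 + 0.05) / (0.23827 + 0.05) = 0.35219 / 0.28827 ≈ 1.2217
Ratio ≈ 1.22:1


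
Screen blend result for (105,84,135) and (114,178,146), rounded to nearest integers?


Screen: C = 255 - (255-A)×(255-B)/255, rounded to nearest integer
R: 255 - (255-105)×(255-114)/255 = 255 - 21150/255 ≈ 255 - 82.941 = 172.059 → 172
G: 255 - (255-84)×(255-178)/255 = 255 - 13167/255 ≈ 255 - 51.635 = 203.365 → 203
B: 255 - (255-135)×(255-146)/255 = 255 - 13080/255 ≈ 255 - 51.294 = 203.706 → 204
= RGB(172, 203, 204)


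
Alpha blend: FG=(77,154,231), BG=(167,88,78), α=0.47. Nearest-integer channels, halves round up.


C = α×F + (1-α)×B, with 1-α = 0.53
R: 0.47×77 + 0.53×167 = 36.19 + 88.51 = 124.70 → 125
G: 0.47×154 + 0.53×88 = 72.38 + 46.64 = 119.02 → 119
B: 0.47×231 + 0.53×78 = 108.57 + 41.34 = 149.91 → 150
= RGB(125, 119, 150)


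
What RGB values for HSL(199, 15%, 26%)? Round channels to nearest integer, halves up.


H=199°, S=0.15, L=0.26
C = (1-|2L-1|)×S = (1-|-0.48|)×0.15 = 0.078
H' = H/60 = 199/60 ≈ 3.3167; X = C×(1-|H' mod 2 - 1|) = 0.0533
m = L - C/2 = 0.26 - 0.039 = 0.221
Sector ⌊H'⌋ = 3 → (R',G',B') = (0.0, 0.0533, 0.078)
RGB = ((R'+m)×255, (G'+m)×255, (B'+m)×255) = (56.355, 69.9465, 76.245)
Round half up → RGB(56, 70, 76)


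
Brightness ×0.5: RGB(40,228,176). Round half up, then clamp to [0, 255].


Multiply each channel by 0.5, round half up, clamp to [0, 255]
R: 40×0.5 = 20
G: 228×0.5 = 114
B: 176×0.5 = 88
= RGB(20, 114, 88)


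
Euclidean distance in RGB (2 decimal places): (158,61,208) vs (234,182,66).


d = √[(R₁-R₂)² + (G₁-G₂)² + (B₁-B₂)²]
d = √[(158-234)² + (61-182)² + (208-66)²]
d = √[5776 + 14641 + 20164]
d = √40581
d ≈ 201.45


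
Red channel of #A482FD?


Color: #A482FD
R = A4 = 164
G = 82 = 130
B = FD = 253
Red = 164


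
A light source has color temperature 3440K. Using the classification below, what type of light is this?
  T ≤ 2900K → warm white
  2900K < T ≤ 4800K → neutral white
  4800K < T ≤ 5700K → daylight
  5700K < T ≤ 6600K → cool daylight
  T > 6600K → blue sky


Temperature: 3440K
2900K < 3440K ≤ 4800K → neutral white
Classification: neutral white


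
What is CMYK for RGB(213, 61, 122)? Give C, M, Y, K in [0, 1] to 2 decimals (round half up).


R'=213/255≈0.8353, G'=61/255≈0.2392, B'=122/255≈0.4784
K = 1 - max(R',G',B') = 1 - 213/255 = 42/255 = 0.16470… → 0.16
(1-R'-K)/(1-K) simplifies to (max-R)/max with max = 213:
C = (213-213)/213 = 0/213 = 0 → 0.00
M = (213-61)/213 = 152/213 = 0.71361… → 0.71
Y = (213-122)/213 = 91/213 = 0.42723… → 0.43
= CMYK(0.00, 0.71, 0.43, 0.16)


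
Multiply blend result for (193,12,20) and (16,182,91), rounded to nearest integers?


Multiply: C = A×B/255, rounded to nearest integer
R: 193×16/255 = 3088/255 ≈ 12.110 → 12
G: 12×182/255 = 2184/255 ≈ 8.565 → 9
B: 20×91/255 = 1820/255 ≈ 7.137 → 7
= RGB(12, 9, 7)


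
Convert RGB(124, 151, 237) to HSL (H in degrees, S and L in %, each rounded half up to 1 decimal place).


Normalize: R'=124/255≈0.4863, G'=151/255≈0.5922, B'=237/255≈0.9294
Max=237/255, Min=124/255, Δ=Max-Min=113/255
L = (Max+Min)/2 = (237+124)/510 = 361/510 = 0.70784… → L = 70.8%
L > 0.5 → S = Δ/(2-Max-Min) = 113/(510-237-124) = 113/149 = 0.75838… → S = 75.8%
(the 1/255 factors cancel in S and H, so raw channel differences can be used)
Max is B' → H = 60 × ((R-G)/Δ + 4) = 60 × ((124-151)/113 + 4)
  -27/113 + 4 = -0.2389… + 4 = 3.7610…
  H = 60 × 3.7610… = 225.663…° → H = 225.7°
= HSL(225.7°, 75.8%, 70.8%)


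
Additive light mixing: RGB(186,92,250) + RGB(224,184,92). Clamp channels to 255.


Additive: each channel = min(255, C₁+C₂)
R: 186+224 = 410 → 255
G: 92+184 = 276 → 255
B: 250+92 = 342 → 255
= RGB(255, 255, 255)


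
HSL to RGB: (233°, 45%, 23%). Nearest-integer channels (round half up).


H=233°, S=0.45, L=0.23
C = (1-|2L-1|)×S = (1-|-0.54|)×0.45 = 0.207
H' = H/60 = 233/60 ≈ 3.8833; X = C×(1-|H' mod 2 - 1|) = 0.02415
m = L - C/2 = 0.23 - 0.1035 = 0.1265
Sector ⌊H'⌋ = 3 → (R',G',B') = (0.0, 0.02415, 0.207)
RGB = ((R'+m)×255, (G'+m)×255, (B'+m)×255) = (32.2575, 38.41575, 85.0425)
Round half up → RGB(32, 38, 85)


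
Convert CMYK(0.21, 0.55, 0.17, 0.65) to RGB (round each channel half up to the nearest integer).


R = 255 × (1-C) × (1-K) = 255 × 0.79 × 0.35 = 70.5075 → 71
G = 255 × (1-M) × (1-K) = 255 × 0.45 × 0.35 = 40.1625 → 40
B = 255 × (1-Y) × (1-K) = 255 × 0.83 × 0.35 = 74.0775 → 74
= RGB(71, 40, 74)


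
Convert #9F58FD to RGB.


9F → 159 (R)
58 → 88 (G)
FD → 253 (B)
= RGB(159, 88, 253)


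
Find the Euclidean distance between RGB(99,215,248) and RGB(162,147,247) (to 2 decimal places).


d = √[(R₁-R₂)² + (G₁-G₂)² + (B₁-B₂)²]
d = √[(99-162)² + (215-147)² + (248-247)²]
d = √[3969 + 4624 + 1]
d = √8594
d ≈ 92.70


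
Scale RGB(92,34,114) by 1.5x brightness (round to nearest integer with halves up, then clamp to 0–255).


Multiply each channel by 1.5, round half up, clamp to [0, 255]
R: 92×1.5 = 138
G: 34×1.5 = 51
B: 114×1.5 = 171
= RGB(138, 51, 171)


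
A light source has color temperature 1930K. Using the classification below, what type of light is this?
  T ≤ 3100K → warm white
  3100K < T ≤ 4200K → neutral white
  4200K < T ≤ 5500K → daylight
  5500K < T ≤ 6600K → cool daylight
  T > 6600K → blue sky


Temperature: 1930K
1930K ≤ 3100K → warm white
Classification: warm white


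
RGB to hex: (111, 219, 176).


R = 111 → 6F (hex)
G = 219 → DB (hex)
B = 176 → B0 (hex)
Hex = #6FDBB0


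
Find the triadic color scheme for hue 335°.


Triadic: equally spaced at 120° intervals
H1 = 335°
H2 = (335 + 120) mod 360 = 95°
H3 = (335 + 240) mod 360 = 215°
Triadic = 335°, 95°, 215°


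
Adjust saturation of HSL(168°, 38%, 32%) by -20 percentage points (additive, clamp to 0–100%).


Original S = 38%
Adjustment = -20 percentage points
New S = 38 + (-20) = 18
Clamp to [0, 100] → 18
= HSL(168°, 18%, 32%)


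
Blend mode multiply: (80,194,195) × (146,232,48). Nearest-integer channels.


Multiply: C = A×B/255, rounded to nearest integer
R: 80×146/255 = 11680/255 ≈ 45.804 → 46
G: 194×232/255 = 45008/255 ≈ 176.502 → 177
B: 195×48/255 = 9360/255 ≈ 36.706 → 37
= RGB(46, 177, 37)


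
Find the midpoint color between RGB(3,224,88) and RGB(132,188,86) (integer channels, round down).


Midpoint: each channel = ⌊(C₁+C₂)/2⌋
R: ⌊(3+132)/2⌋ = 67
G: ⌊(224+188)/2⌋ = 206
B: ⌊(88+86)/2⌋ = 87
= RGB(67, 206, 87)


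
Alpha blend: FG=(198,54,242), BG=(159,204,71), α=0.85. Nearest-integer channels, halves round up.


C = α×F + (1-α)×B, with 1-α = 0.15
R: 0.85×198 + 0.15×159 = 168.30 + 23.85 = 192.15 → 192
G: 0.85×54 + 0.15×204 = 45.90 + 30.60 = 76.50 → 77
B: 0.85×242 + 0.15×71 = 205.70 + 10.65 = 216.35 → 216
= RGB(192, 77, 216)


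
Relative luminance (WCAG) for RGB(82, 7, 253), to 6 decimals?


Linearize each channel (sRGB transfer function): c = v/255; c_lin = c/12.92 if c ≤ 0.04045, else ((c+0.055)/1.055)^2.4
  R: 82/255 ≈ 0.321569 > 0.04045 → ((0.321569+0.055)/1.055)^2.4 ≈ 0.084376
  G: 7/255 ≈ 0.027451 ≤ 0.04045 → 0.027451/12.92 ≈ 0.002125
  B: 253/255 ≈ 0.992157 > 0.04045 → ((0.992157+0.055)/1.055)^2.4 ≈ 0.982251
R_lin = 0.084376, G_lin = 0.002125, B_lin = 0.982251
L = 0.2126×R + 0.7152×G + 0.0722×B
L = 0.2126×0.084376 + 0.7152×0.002125 + 0.0722×0.982251
L ≈ 0.090376


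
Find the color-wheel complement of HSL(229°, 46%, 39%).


Complement = opposite side of color wheel = hue + 180°
H' = (229 + 180) mod 360 = 49°
S and L unchanged.
= HSL(49°, 46%, 39%)


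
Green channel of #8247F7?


Color: #8247F7
R = 82 = 130
G = 47 = 71
B = F7 = 247
Green = 71


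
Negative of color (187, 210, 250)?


Invert: (255-R, 255-G, 255-B)
R: 255-187 = 68
G: 255-210 = 45
B: 255-250 = 5
= RGB(68, 45, 5)


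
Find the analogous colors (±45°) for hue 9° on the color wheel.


Base hue: 9°
Left analog: (9 - 45) mod 360 = 324°
Right analog: (9 + 45) mod 360 = 54°
Analogous hues = 324° and 54°


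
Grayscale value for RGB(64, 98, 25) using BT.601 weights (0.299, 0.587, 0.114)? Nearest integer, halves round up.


Gray = 0.299×R + 0.587×G + 0.114×B
Gray = 0.299×64 + 0.587×98 + 0.114×25
Gray = 19.136 + 57.526 + 2.850
Gray = 79.512 → round half up → 80
Gray = 80


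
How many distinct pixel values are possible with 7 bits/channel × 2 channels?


Total bits = 7 bits/channel × 2 channels = 14 bits
Distinct pixel values = 2^14
= 16,384 pixel values


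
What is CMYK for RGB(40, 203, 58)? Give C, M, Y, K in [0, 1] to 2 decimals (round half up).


R'=40/255≈0.1569, G'=203/255≈0.7961, B'=58/255≈0.2275
K = 1 - max(R',G',B') = 1 - 203/255 = 52/255 = 0.20392… → 0.20
(1-R'-K)/(1-K) simplifies to (max-R)/max with max = 203:
C = (203-40)/203 = 163/203 = 0.80295… → 0.80
M = (203-203)/203 = 0/203 = 0 → 0.00
Y = (203-58)/203 = 145/203 = 0.71428… → 0.71
= CMYK(0.80, 0.00, 0.71, 0.20)


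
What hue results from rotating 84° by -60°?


New hue = (H + rotation) mod 360
New hue = (84 -60) mod 360
= 24 mod 360
= 24°


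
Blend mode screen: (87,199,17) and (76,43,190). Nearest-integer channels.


Screen: C = 255 - (255-A)×(255-B)/255, rounded to nearest integer
R: 255 - (255-87)×(255-76)/255 = 255 - 30072/255 ≈ 255 - 117.929 = 137.071 → 137
G: 255 - (255-199)×(255-43)/255 = 255 - 11872/255 ≈ 255 - 46.557 = 208.443 → 208
B: 255 - (255-17)×(255-190)/255 = 255 - 15470/255 ≈ 255 - 60.667 = 194.333 → 194
= RGB(137, 208, 194)


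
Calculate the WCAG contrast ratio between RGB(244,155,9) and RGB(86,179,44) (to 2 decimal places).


Linearize each sRGB channel c=v/255: c/12.92 if c ≤ 0.04045 else ((c+0.055)/1.055)^2.4
L = 0.2126×R_lin + 0.7152×G_lin + 0.0722×B_lin
Color 1 (244,155,9):
  R=244: 244/255≈0.9569 > 0.04045 → ((0.9569+0.055)/1.055)^2.4 ≈ 0.90466
  G=155: 155/255≈0.6078 > 0.04045 → ((0.6078+0.055)/1.055)^2.4 ≈ 0.32778
  B=9: 9/255≈0.0353 ≤ 0.04045 → 0.0353/12.92 ≈ 0.00273
  L1 = 0.2126×0.90466 + 0.7152×0.32778 + 0.0722×0.00273 ≈ 0.42696
Color 2 (86,179,44):
  R=86: 86/255≈0.3373 > 0.04045 → ((0.3373+0.055)/1.055)^2.4 ≈ 0.09306
  G=179: 179/255≈0.7020 > 0.04045 → ((0.7020+0.055)/1.055)^2.4 ≈ 0.45079
  B=44: 44/255≈0.1725 > 0.04045 → ((0.1725+0.055)/1.055)^2.4 ≈ 0.02519
  L2 = 0.2126×0.09306 + 0.7152×0.45079 + 0.0722×0.02519 ≈ 0.34400
Lighter = 0.42696, Darker = 0.34400
Ratio = (L_lighter + 0.05) / (L_darker + 0.05)
Ratio = (0.42696 + 0.05) / (0.34400 + 0.05) = 0.47696 / 0.39400 ≈ 1.2105
Ratio ≈ 1.21:1


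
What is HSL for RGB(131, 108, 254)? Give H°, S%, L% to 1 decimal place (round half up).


Normalize: R'=131/255≈0.5137, G'=108/255≈0.4235, B'=254/255≈0.9961
Max=254/255, Min=108/255, Δ=Max-Min=146/255
L = (Max+Min)/2 = (254+108)/510 = 362/510 = 0.70980… → L = 71.0%
L > 0.5 → S = Δ/(2-Max-Min) = 146/(510-254-108) = 146/148 = 0.98648… → S = 98.6%
(the 1/255 factors cancel in S and H, so raw channel differences can be used)
Max is B' → H = 60 × ((R-G)/Δ + 4) = 60 × ((131-108)/146 + 4)
  23/146 + 4 = 0.1575… + 4 = 4.1575…
  H = 60 × 4.1575… = 249.452…° → H = 249.5°
= HSL(249.5°, 98.6%, 71.0%)


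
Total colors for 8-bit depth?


Colors = 2^bits = 2^8
= 256 colors


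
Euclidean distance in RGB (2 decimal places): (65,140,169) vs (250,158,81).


d = √[(R₁-R₂)² + (G₁-G₂)² + (B₁-B₂)²]
d = √[(65-250)² + (140-158)² + (169-81)²]
d = √[34225 + 324 + 7744]
d = √42293
d ≈ 205.65


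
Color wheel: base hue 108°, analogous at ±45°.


Base hue: 108°
Left analog: (108 - 45) mod 360 = 63°
Right analog: (108 + 45) mod 360 = 153°
Analogous hues = 63° and 153°


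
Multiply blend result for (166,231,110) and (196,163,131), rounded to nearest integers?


Multiply: C = A×B/255, rounded to nearest integer
R: 166×196/255 = 32536/255 ≈ 127.592 → 128
G: 231×163/255 = 37653/255 ≈ 147.659 → 148
B: 110×131/255 = 14410/255 ≈ 56.510 → 57
= RGB(128, 148, 57)


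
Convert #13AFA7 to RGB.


13 → 19 (R)
AF → 175 (G)
A7 → 167 (B)
= RGB(19, 175, 167)


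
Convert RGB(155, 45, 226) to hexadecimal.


R = 155 → 9B (hex)
G = 45 → 2D (hex)
B = 226 → E2 (hex)
Hex = #9B2DE2


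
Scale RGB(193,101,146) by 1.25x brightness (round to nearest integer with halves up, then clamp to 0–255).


Multiply each channel by 1.25, round half up, clamp to [0, 255]
R: 193×1.25 = 241.25 → round → 241
G: 101×1.25 = 126.25 → round → 126
B: 146×1.25 = 182.5 → round → 183
= RGB(241, 126, 183)


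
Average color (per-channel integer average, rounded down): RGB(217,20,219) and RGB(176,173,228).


Midpoint: each channel = ⌊(C₁+C₂)/2⌋
R: ⌊(217+176)/2⌋ = 196
G: ⌊(20+173)/2⌋ = 96
B: ⌊(219+228)/2⌋ = 223
= RGB(196, 96, 223)


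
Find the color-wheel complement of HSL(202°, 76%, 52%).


Complement = opposite side of color wheel = hue + 180°
H' = (202 + 180) mod 360 = 22°
S and L unchanged.
= HSL(22°, 76%, 52%)


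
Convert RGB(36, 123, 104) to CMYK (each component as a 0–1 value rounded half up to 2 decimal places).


R'=36/255≈0.1412, G'=123/255≈0.4824, B'=104/255≈0.4078
K = 1 - max(R',G',B') = 1 - 123/255 = 132/255 = 0.51764… → 0.52
(1-R'-K)/(1-K) simplifies to (max-R)/max with max = 123:
C = (123-36)/123 = 87/123 = 0.70731… → 0.71
M = (123-123)/123 = 0/123 = 0 → 0.00
Y = (123-104)/123 = 19/123 = 0.15447… → 0.15
= CMYK(0.71, 0.00, 0.15, 0.52)


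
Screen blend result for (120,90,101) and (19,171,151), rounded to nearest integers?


Screen: C = 255 - (255-A)×(255-B)/255, rounded to nearest integer
R: 255 - (255-120)×(255-19)/255 = 255 - 31860/255 ≈ 255 - 124.941 = 130.059 → 130
G: 255 - (255-90)×(255-171)/255 = 255 - 13860/255 ≈ 255 - 54.353 = 200.647 → 201
B: 255 - (255-101)×(255-151)/255 = 255 - 16016/255 ≈ 255 - 62.808 = 192.192 → 192
= RGB(130, 201, 192)


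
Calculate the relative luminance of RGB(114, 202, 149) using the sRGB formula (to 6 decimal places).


Linearize each channel (sRGB transfer function): c = v/255; c_lin = c/12.92 if c ≤ 0.04045, else ((c+0.055)/1.055)^2.4
  R: 114/255 ≈ 0.447059 > 0.04045 → ((0.447059+0.055)/1.055)^2.4 ≈ 0.168269
  G: 202/255 ≈ 0.792157 > 0.04045 → ((0.792157+0.055)/1.055)^2.4 ≈ 0.590619
  B: 149/255 ≈ 0.584314 > 0.04045 → ((0.584314+0.055)/1.055)^2.4 ≈ 0.300544
R_lin = 0.168269, G_lin = 0.590619, B_lin = 0.300544
L = 0.2126×R + 0.7152×G + 0.0722×B
L = 0.2126×0.168269 + 0.7152×0.590619 + 0.0722×0.300544
L ≈ 0.479884
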